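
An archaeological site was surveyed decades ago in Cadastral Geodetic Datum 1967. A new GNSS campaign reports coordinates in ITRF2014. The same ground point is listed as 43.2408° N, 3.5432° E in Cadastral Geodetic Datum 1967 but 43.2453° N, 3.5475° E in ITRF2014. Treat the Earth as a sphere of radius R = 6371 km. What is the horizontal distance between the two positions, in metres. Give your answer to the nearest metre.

Δφ = 43.2453° − 43.2408° = +0.0045°; Δλ = 3.5475° − 3.5432° = +0.0043°.
1° along a meridian = πR/180 = 111195 m.
ΔN = Δφ × 111195 = 500.4 m; ΔE = Δλ × 111195 × cos(43.2408°) = +0.0043 × 111195 × 0.728481 = 348.3 m.
Distance = √(ΔE² + ΔN²) = √(348.3² + 500.4²) = 609.7 m.

610 m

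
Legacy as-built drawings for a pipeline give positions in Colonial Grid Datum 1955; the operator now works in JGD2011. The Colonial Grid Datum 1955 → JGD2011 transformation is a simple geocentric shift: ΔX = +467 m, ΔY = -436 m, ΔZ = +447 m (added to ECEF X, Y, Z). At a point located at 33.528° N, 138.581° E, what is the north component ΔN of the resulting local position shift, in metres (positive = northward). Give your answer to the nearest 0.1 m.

ΔN = 725.4 m

The local north axis is (−sin φ cos λ, −sin φ sin λ, cos φ), giving ΔN = 193.431 + 159.318 + 372.626 = 725.38 m.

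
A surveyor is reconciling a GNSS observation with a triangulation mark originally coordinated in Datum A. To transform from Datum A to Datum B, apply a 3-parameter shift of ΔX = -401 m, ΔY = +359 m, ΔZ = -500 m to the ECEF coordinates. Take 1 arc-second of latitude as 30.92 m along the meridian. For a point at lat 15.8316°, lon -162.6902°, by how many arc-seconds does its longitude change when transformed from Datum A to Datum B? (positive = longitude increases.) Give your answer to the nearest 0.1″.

sin φ = 0.272811, cos φ = 0.962068, sin λ = -0.297538, cos λ = -0.954710.
East component: ΔE = −sin λ·ΔX + cos λ·ΔY = −(-0.297538)(-401) + (-0.954710)(359) = -462.05 m.
1° of latitude spans 3600 × 30.92 = 111312 m; at latitude φ, 1° of longitude spans that × cos φ = 107089.7 m, so Δλ = -462.05 / 107089.7 × 3600 = -15.533″.

Δλ = -15.5″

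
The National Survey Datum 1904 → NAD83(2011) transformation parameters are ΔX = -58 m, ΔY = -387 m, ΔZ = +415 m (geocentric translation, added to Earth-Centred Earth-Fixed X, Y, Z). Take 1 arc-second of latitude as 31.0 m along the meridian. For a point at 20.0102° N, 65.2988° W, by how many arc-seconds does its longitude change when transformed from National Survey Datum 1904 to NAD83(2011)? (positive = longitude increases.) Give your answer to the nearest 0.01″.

sin φ = 0.342187, cos φ = 0.939632, sin λ = -0.908499, cos λ = 0.417886.
East component: ΔE = −sin λ·ΔX + cos λ·ΔY = −(-0.908499)(-58) + (0.417886)(-387) = -214.41 m.
1° of latitude spans 3600 × 31.00 = 111600 m; at latitude φ, 1° of longitude spans that × cos φ = 104862.9 m, so Δλ = -214.41 / 104862.9 × 3600 = -7.361″.

Δλ = -7.36″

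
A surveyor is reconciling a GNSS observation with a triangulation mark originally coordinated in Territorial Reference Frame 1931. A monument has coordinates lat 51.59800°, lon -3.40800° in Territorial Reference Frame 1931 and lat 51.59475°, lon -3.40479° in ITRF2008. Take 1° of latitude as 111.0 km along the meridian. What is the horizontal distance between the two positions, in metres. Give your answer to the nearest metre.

Δφ = 51.59475° − 51.59800° = -0.00325°; Δλ = -3.40479° − -3.40800° = +0.00321°.
ΔN = Δφ × 111000 = -360.8 m; ΔE = Δλ × 111000 × cos(51.59800°) = +0.00321 × 111000 × 0.621175 = 221.3 m.
Distance = √(ΔE² + ΔN²) = √(221.3² + (-360.8)²) = 423.2 m.

423 m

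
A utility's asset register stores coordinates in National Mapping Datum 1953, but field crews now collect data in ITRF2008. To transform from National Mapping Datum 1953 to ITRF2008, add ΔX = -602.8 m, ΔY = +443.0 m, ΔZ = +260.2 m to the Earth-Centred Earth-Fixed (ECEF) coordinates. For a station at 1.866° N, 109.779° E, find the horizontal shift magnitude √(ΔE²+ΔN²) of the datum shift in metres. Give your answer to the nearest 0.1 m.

The local east axis at (φ, λ) is (−sin λ, cos λ, 0), so ΔE = −sin(109.779°)·(-602.8) + cos(109.779°)·443.0 = 417.33 m.
The local north axis is (−sin φ cos λ, −sin φ sin λ, cos φ), giving ΔN = -6.642 − 13.574 + 260.062 = 239.85 m.
Horizontal magnitude = √(ΔE² + ΔN²) = √(417.33² + 239.85²) = 481.34 m.

481.3 m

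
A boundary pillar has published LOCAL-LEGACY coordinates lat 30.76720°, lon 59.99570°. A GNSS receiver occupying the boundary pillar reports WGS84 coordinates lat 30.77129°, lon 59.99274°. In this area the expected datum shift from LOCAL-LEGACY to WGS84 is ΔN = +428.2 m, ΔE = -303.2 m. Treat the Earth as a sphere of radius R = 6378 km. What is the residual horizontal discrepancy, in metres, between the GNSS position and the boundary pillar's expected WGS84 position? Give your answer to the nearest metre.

34 m

Observed coordinate differences: Δφ = +0.00409°, Δλ = -0.00296°.
Converting to metres (1° lat = 111317 m, cos φ = 0.859253): observed ΔN = 455.3 m, observed ΔE = -283.1 m.
Subtracting the expected shift leaves a residual of 455.3 − (428.2) = 27.1 m north and -283.1 − (-303.2) = 20.1 m east.
Residual distance = √(27.1² + 20.1²) = 33.7 m.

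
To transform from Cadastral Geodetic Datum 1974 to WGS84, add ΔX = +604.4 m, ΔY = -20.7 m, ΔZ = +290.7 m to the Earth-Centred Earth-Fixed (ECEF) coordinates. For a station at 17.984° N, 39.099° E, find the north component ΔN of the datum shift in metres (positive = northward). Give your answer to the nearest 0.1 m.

ΔN = 135.7 m

The local north axis is (−sin φ cos λ, −sin φ sin λ, cos φ), giving ΔN = -144.820 + 4.031 + 276.497 = 135.71 m.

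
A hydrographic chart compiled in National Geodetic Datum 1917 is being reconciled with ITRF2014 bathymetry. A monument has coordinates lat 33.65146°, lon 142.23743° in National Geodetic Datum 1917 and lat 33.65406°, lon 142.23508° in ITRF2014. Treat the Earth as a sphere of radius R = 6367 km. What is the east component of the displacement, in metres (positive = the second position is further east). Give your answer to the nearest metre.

Δφ = 33.65406° − 33.65146° = +0.00260°; Δλ = 142.23508° − 142.23743° = -0.00235°.
1° along a meridian = πR/180 = 111125 m.
ΔN = Δφ × 111125 = 288.9 m; ΔE = Δλ × 111125 × cos(33.65146°) = -0.00235 × 111125 × 0.832424 = -217.4 m.

ΔE = -217 m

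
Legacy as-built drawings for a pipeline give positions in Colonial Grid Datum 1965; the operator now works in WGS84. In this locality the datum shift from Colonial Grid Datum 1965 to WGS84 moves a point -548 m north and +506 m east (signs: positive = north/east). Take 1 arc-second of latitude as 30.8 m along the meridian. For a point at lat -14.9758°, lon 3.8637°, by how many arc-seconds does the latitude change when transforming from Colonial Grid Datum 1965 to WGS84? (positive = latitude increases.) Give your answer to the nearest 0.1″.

Δφ = -17.8″

1″ of latitude = 30.80 m, so Δφ = -548.0 / 30.80 = -17.792″.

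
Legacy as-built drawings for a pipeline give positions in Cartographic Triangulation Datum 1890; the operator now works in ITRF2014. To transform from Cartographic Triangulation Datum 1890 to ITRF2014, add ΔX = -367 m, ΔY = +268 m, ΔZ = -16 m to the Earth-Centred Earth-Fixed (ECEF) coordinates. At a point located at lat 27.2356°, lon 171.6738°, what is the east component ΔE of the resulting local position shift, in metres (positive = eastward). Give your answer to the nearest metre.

ΔE = -212 m

The local east axis at (φ, λ) is (−sin λ, cos λ, 0), so ΔE = −sin(171.6738°)·(-367) + cos(171.6738°)·268 = -212.03 m.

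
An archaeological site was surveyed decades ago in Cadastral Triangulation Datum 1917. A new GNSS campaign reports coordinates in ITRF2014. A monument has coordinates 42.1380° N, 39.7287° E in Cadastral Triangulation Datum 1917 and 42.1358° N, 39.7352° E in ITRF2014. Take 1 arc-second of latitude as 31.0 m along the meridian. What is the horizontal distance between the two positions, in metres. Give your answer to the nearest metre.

591 m

Δφ = 42.1358° − 42.1380° = -0.0022°; Δλ = 39.7352° − 39.7287° = +0.0065°.
1° of latitude = 3600 × 31.00 = 111600 m.
ΔN = Δφ × 111600 = -245.5 m; ΔE = Δλ × 111600 × cos(42.1380°) = +0.0065 × 111600 × 0.741531 = 537.9 m.
Distance = √(ΔE² + ΔN²) = √(537.9² + (-245.5)²) = 591.3 m.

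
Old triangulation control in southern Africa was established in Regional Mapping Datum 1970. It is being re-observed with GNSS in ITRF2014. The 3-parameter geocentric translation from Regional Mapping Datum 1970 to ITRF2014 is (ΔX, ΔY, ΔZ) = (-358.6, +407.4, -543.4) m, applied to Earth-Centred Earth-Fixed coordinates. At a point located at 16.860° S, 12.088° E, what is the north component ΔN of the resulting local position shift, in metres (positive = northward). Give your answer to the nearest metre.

ΔN = -597 m

The local north axis is (−sin φ cos λ, −sin φ sin λ, cos φ), giving ΔN = -101.700 + 24.744 − 520.043 = -597.00 m.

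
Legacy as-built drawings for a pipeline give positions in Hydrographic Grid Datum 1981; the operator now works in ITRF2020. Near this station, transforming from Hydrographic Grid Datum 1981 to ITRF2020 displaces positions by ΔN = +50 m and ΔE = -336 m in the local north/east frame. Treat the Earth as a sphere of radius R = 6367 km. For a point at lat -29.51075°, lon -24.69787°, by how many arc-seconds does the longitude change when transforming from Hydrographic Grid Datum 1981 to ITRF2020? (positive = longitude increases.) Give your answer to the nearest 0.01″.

Δλ = -12.51″

At latitude -29.51075°, cos φ = 0.870263.
One radian of longitude at latitude φ spans R cos φ, so Δλ = ΔE / (R cos φ) = -336.0 / (6367000 × 0.870263) = -6.0639e-05 rad = -12.508″.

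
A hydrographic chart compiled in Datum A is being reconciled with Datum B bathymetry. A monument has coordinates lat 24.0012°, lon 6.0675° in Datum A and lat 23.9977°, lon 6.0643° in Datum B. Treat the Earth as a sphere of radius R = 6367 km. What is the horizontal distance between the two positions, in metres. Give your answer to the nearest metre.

Δφ = 23.9977° − 24.0012° = -0.0035°; Δλ = 6.0643° − 6.0675° = -0.0032°.
1° along a meridian = πR/180 = 111125 m.
ΔN = Δφ × 111125 = -388.9 m; ΔE = Δλ × 111125 × cos(24.0012°) = -0.0032 × 111125 × 0.913537 = -324.9 m.
Distance = √(ΔE² + ΔN²) = √((-324.9)² + (-388.9)²) = 506.8 m.

507 m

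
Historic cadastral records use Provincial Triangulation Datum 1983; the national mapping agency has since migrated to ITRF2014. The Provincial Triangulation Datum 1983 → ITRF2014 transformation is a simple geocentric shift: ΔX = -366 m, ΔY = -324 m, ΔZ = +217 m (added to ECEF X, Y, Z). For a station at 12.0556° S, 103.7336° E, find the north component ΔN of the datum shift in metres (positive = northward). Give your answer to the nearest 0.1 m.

ΔN = 164.6 m

The local north axis is (−sin φ cos λ, −sin φ sin λ, cos φ), giving ΔN = 18.148 − 65.736 + 212.214 = 164.63 m.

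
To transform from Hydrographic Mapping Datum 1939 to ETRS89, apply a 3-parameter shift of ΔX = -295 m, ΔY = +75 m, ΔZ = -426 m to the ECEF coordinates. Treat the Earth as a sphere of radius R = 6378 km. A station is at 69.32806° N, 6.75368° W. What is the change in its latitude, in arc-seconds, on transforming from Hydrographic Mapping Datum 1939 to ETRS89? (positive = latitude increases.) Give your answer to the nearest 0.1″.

Δφ = 4.3″

sin φ = 0.935617, cos φ = 0.353017, sin λ = -0.117601, cos λ = 0.993061.
North component: ΔN = −sin φ cos λ·ΔX − sin φ sin λ·ΔY + cos φ·ΔZ = −(0.935617)(0.993061)(-295) − (0.935617)(-0.117601)(75) + (0.353017)(-426) = 131.96 m.
1° of latitude spans πR/180 = 111317 m, so Δφ = 131.96 / 111317 × 3600 = 4.268″.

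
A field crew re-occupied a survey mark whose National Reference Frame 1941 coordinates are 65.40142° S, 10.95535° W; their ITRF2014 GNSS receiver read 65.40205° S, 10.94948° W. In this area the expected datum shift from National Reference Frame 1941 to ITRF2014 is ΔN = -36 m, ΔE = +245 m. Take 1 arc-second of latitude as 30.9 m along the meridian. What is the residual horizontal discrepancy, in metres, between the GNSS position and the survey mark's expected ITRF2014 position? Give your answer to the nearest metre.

Observed coordinate differences: Δφ = -0.00063°, Δλ = +0.00587°.
Converting to metres (1° lat = 111240 m, cos φ = 0.416258): observed ΔN = -70.1 m, observed ΔE = 271.8 m.
Subtracting the expected shift leaves a residual of -70.1 − (-36) = -34.1 m north and 271.8 − (245) = 26.8 m east.
Residual distance = √((-34.1)² + 26.8²) = 43.4 m.

43 m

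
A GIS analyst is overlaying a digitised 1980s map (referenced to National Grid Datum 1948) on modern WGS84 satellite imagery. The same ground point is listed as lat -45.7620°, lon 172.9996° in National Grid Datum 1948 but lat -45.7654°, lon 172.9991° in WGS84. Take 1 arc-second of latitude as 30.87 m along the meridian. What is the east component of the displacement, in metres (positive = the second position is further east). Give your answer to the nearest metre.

Δφ = -45.7654° − -45.7620° = -0.0034°; Δλ = 172.9991° − 172.9996° = -0.0005°.
1° of latitude = 3600 × 30.87 = 111132 m.
ΔN = Δφ × 111132 = -377.8 m; ΔE = Δλ × 111132 × cos(-45.7620°) = -0.0005 × 111132 × 0.697640 = -38.8 m.

ΔE = -39 m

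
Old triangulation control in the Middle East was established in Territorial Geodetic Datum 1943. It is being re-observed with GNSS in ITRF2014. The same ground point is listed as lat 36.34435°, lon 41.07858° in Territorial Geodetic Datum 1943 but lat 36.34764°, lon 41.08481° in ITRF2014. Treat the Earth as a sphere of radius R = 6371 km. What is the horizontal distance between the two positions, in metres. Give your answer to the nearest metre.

667 m

Δφ = 36.34764° − 36.34435° = +0.00329°; Δλ = 41.08481° − 41.07858° = +0.00623°.
1° along a meridian = πR/180 = 111195 m.
ΔN = Δφ × 111195 = 365.8 m; ΔE = Δλ × 111195 × cos(36.34435°) = +0.00623 × 111195 × 0.805470 = 558.0 m.
Distance = √(ΔE² + ΔN²) = √(558.0² + 365.8²) = 667.2 m.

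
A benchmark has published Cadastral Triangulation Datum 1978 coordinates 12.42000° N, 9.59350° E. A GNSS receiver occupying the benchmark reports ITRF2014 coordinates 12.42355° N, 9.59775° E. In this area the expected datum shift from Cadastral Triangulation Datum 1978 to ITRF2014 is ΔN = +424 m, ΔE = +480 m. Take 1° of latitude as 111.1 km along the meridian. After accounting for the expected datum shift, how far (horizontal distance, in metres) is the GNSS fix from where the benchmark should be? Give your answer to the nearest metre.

Observed coordinate differences: Δφ = +0.00355°, Δλ = +0.00425°.
Converting to metres (1° lat = 111100 m, cos φ = 0.976597): observed ΔN = 394.4 m, observed ΔE = 461.1 m.
Subtracting the expected shift leaves a residual of 394.4 − (424) = -29.6 m north and 461.1 − (480) = -18.9 m east.
Residual distance = √((-29.6)² + (-18.9)²) = 35.1 m.

35 m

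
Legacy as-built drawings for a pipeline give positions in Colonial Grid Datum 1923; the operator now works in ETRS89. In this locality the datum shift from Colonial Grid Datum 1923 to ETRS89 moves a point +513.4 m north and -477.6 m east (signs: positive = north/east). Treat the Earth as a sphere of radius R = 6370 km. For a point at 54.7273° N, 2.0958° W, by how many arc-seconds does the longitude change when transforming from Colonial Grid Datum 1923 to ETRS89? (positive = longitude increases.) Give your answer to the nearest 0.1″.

Δλ = -26.8″

At latitude 54.7273°, cos φ = 0.577469.
One radian of longitude at latitude φ spans R cos φ, so Δλ = ΔE / (R cos φ) = -477.6 / (6370000 × 0.577469) = -1.2984e-04 rad = -26.781″.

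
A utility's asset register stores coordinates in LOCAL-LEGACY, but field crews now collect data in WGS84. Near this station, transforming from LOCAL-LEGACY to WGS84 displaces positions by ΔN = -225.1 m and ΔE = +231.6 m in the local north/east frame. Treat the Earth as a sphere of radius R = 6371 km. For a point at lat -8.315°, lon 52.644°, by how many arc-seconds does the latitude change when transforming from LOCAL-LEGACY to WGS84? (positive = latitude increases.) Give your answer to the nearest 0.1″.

Δφ = -7.3″

On a sphere of radius R, 1 rad of latitude = R, so Δφ = ΔN / R = -225.1 / 6371000 = -3.5332e-05 rad = -7.288″.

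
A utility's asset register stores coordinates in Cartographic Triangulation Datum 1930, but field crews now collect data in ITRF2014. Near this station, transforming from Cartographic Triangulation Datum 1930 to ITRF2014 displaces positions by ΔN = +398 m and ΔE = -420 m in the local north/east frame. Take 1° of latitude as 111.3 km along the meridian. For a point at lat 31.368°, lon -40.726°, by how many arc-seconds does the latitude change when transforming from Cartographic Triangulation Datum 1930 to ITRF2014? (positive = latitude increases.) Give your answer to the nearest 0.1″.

Δφ = 12.9″

1° of latitude = 111.3 km, so Δφ = 398.0 / 111300 = 0.0035759° = 12.873″.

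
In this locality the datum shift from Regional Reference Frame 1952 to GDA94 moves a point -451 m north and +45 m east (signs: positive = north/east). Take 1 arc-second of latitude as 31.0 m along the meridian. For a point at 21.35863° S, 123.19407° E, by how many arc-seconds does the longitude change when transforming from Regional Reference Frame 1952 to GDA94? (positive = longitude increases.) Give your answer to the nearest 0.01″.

Δλ = 1.56″

At latitude -21.35863°, cos φ = 0.931319.
1″ of longitude at this latitude = 31.00 × cos φ = 28.8709 m, so Δλ = 45.0 / 28.8709 = 1.559″.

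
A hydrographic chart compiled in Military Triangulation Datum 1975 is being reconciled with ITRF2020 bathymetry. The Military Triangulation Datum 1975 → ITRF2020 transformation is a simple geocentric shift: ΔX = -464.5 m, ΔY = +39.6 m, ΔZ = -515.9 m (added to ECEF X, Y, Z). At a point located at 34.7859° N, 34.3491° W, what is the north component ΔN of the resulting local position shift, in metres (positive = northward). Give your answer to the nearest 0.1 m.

At φ = 34.7859°, λ = -34.3491°: sin φ = 0.570511, cos φ = 0.821290, sin λ = -0.564234, cos λ = 0.825615.
ΔN = −sin φ cos λ·ΔX − sin φ sin λ·ΔY + cos φ·ΔZ = −(0.570511)(0.825615)(-464.5) − (0.570511)(-0.564234)(39.6) + (0.821290)(-515.9) = -192.17 m.

ΔN = -192.2 m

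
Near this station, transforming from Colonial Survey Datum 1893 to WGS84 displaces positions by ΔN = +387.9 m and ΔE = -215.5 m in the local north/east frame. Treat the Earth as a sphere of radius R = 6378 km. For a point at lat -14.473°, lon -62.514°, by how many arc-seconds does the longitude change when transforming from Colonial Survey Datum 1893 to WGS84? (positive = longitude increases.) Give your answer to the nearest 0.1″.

At latitude -14.473°, cos φ = 0.968266.
One radian of longitude at latitude φ spans R cos φ, so Δλ = ΔE / (R cos φ) = -215.5 / (6378000 × 0.968266) = -3.4895e-05 rad = -7.198″.

Δλ = -7.2″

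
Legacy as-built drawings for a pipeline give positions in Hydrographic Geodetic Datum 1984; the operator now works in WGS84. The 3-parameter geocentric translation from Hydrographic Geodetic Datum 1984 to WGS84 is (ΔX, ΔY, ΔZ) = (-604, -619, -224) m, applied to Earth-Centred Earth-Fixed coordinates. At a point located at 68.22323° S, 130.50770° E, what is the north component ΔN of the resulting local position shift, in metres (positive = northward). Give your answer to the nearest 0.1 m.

ΔN = -155.8 m

At φ = -68.22323°, λ = 130.50770°: sin φ = -0.928636, cos φ = 0.370991, sin λ = 0.760319, cos λ = -0.649550.
ΔN = −sin φ cos λ·ΔX − sin φ sin λ·ΔY + cos φ·ΔZ = −(-0.928636)(-0.649550)(-604) − (-0.928636)(0.760319)(-619) + (0.370991)(-224) = -155.82 m.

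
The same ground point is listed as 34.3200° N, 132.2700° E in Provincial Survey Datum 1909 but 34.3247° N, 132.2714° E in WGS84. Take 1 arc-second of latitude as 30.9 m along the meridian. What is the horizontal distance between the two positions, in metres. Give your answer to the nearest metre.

Δφ = 34.3247° − 34.3200° = +0.0047°; Δλ = 132.2714° − 132.2700° = +0.0014°.
1° of latitude = 3600 × 30.90 = 111240 m.
ΔN = Δφ × 111240 = 522.8 m; ΔE = Δλ × 111240 × cos(34.3200°) = +0.0014 × 111240 × 0.825902 = 128.6 m.
Distance = √(ΔE² + ΔN²) = √(128.6² + 522.8²) = 538.4 m.

538 m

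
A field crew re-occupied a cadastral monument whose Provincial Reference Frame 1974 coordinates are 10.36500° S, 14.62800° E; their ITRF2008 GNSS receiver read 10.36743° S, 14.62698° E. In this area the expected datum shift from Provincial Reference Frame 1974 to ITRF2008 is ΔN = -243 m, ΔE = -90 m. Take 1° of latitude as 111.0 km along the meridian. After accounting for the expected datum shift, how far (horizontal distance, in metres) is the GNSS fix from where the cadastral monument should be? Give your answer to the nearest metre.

34 m

Observed coordinate differences: Δφ = -0.00243°, Δλ = -0.00102°.
Converting to metres (1° lat = 111000 m, cos φ = 0.983682): observed ΔN = -269.7 m, observed ΔE = -111.4 m.
Subtracting the expected shift leaves a residual of -269.7 − (-243) = -26.7 m north and -111.4 − (-90) = -21.4 m east.
Residual distance = √((-26.7)² + (-21.4)²) = 34.2 m.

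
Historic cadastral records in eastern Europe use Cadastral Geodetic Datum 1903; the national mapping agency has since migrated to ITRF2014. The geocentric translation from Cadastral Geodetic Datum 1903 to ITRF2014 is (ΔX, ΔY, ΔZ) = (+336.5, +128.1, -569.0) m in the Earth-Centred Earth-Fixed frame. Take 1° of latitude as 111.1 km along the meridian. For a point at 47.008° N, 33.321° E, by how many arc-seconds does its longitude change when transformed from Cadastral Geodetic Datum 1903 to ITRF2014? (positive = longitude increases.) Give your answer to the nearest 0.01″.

sin φ = 0.731449, cos φ = 0.681896, sin λ = 0.549329, cos λ = 0.835606.
East component: ΔE = −sin λ·ΔX + cos λ·ΔY = −(0.549329)(336.5) + (0.835606)(128.1) = -77.81 m.
1° of latitude spans 111100 m; at latitude φ, 1° of longitude spans that × cos φ = 75758.7 m, so Δλ = -77.81 / 75758.7 × 3600 = -3.697″.

Δλ = -3.70″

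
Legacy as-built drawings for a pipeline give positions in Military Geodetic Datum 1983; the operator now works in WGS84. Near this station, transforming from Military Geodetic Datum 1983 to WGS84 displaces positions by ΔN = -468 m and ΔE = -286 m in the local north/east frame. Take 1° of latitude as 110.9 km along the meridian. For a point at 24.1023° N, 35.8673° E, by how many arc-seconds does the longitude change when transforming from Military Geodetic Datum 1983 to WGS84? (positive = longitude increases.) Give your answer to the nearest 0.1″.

At latitude 24.1023°, cos φ = 0.912818.
1° of longitude at this latitude = 110.9 × cos φ = 101.23 km, so Δλ = -286.0 / 101231.5 = -0.0028252° = -10.171″.

Δλ = -10.2″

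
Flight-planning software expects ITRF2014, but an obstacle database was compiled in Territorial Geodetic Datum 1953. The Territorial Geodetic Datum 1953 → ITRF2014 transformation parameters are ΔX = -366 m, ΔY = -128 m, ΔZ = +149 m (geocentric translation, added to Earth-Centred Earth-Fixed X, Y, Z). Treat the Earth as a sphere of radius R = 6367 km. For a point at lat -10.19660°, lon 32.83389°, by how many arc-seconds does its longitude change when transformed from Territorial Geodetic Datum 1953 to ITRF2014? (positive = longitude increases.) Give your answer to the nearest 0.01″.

sin φ = -0.177026, cos φ = 0.984206, sin λ = 0.542205, cos λ = 0.840246.
East component: ΔE = −sin λ·ΔX + cos λ·ΔY = −(0.542205)(-366) + (0.840246)(-128) = 90.90 m.
1° of latitude spans πR/180 = 111125 m; at latitude φ, 1° of longitude spans that × cos φ = 109370.0 m, so Δλ = 90.90 / 109370.0 × 3600 = 2.992″.

Δλ = 2.99″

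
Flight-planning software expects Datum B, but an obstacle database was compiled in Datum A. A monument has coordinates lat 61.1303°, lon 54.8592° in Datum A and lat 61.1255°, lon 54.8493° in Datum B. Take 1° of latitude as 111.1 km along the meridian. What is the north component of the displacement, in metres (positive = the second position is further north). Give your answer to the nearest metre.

Δφ = 61.1255° − 61.1303° = -0.0048°; Δλ = 54.8493° − 54.8592° = -0.0099°.
ΔN = Δφ × 111100 = -533.3 m; ΔE = Δλ × 111100 × cos(61.1303°) = -0.0099 × 111100 × 0.482819 = -531.0 m.

ΔN = -533 m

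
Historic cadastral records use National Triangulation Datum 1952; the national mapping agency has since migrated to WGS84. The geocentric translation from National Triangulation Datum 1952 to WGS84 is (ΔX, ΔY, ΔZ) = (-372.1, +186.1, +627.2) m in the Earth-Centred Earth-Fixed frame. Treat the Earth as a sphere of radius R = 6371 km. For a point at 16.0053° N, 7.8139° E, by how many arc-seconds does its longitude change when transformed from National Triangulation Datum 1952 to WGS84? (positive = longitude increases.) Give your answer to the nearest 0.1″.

Δλ = 7.9″

sin φ = 0.275726, cos φ = 0.961236, sin λ = 0.135956, cos λ = 0.990715.
East component: ΔE = −sin λ·ΔX + cos λ·ΔY = −(0.135956)(-372.1) + (0.990715)(186.1) = 234.96 m.
1° of latitude spans πR/180 = 111195 m; at latitude φ, 1° of longitude spans that × cos φ = 106884.6 m, so Δλ = 234.96 / 106884.6 × 3600 = 7.914″.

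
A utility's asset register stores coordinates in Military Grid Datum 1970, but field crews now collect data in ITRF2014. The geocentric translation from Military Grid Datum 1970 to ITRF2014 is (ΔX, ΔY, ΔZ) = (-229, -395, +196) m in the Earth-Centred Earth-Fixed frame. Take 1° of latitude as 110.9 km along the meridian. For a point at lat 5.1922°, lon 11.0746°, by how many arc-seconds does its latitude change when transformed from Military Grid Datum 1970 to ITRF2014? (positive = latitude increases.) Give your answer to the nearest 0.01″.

sin φ = 0.090497, cos φ = 0.995897, sin λ = 0.192087, cos λ = 0.981378.
North component: ΔN = −sin φ cos λ·ΔX − sin φ sin λ·ΔY + cos φ·ΔZ = −(0.090497)(0.981378)(-229) − (0.090497)(0.192087)(-395) + (0.995897)(196) = 222.40 m.
1° of latitude spans 110900 m, so Δφ = 222.40 / 110900 × 3600 = 7.219″.

Δφ = 7.22″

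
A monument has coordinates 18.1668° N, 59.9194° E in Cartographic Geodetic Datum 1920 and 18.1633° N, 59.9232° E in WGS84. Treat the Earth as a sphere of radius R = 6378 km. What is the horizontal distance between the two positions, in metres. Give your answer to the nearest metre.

560 m

Δφ = 18.1633° − 18.1668° = -0.0035°; Δλ = 59.9232° − 59.9194° = +0.0038°.
1° along a meridian = πR/180 = 111317 m.
ΔN = Δφ × 111317 = -389.6 m; ΔE = Δλ × 111317 × cos(18.1668°) = +0.0038 × 111317 × 0.950153 = 401.9 m.
Distance = √(ΔE² + ΔN²) = √(401.9² + (-389.6)²) = 559.8 m.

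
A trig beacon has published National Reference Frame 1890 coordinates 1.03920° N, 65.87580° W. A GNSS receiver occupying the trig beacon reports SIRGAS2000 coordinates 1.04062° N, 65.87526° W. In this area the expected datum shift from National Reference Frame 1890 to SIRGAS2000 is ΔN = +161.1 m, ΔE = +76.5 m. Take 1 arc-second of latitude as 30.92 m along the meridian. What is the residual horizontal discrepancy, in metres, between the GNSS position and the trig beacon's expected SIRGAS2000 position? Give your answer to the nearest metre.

17 m

Observed coordinate differences: Δφ = +0.00142°, Δλ = +0.00054°.
Converting to metres (1° lat = 111312 m, cos φ = 0.999836): observed ΔN = 158.1 m, observed ΔE = 60.1 m.
Subtracting the expected shift leaves a residual of 158.1 − (161.1) = -3.0 m north and 60.1 − (76.5) = -16.4 m east.
Residual distance = √((-3.0)² + (-16.4)²) = 16.7 m.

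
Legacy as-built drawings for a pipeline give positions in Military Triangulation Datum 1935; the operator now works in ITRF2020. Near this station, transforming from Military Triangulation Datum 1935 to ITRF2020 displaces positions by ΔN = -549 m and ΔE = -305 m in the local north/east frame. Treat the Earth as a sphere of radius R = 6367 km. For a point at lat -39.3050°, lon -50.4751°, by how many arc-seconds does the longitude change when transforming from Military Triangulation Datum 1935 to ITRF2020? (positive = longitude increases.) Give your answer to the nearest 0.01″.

Δλ = -12.77″

At latitude -39.3050°, cos φ = 0.773785.
One radian of longitude at latitude φ spans R cos φ, so Δλ = ΔE / (R cos φ) = -305.0 / (6367000 × 0.773785) = -6.1908e-05 rad = -12.769″.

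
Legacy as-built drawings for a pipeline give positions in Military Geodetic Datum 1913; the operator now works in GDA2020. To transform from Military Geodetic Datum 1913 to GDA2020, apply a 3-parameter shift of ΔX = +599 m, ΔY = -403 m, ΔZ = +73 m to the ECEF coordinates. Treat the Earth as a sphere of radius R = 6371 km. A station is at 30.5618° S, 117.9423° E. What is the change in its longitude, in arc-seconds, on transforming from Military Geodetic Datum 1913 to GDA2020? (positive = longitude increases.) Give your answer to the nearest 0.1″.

sin φ = -0.508467, cos φ = 0.861081, sin λ = 0.883420, cos λ = -0.468582.
East component: ΔE = −sin λ·ΔX + cos λ·ΔY = −(0.883420)(599) + (-0.468582)(-403) = -340.33 m.
1° of latitude spans πR/180 = 111195 m; at latitude φ, 1° of longitude spans that × cos φ = 95747.9 m, so Δλ = -340.33 / 95747.9 × 3600 = -12.796″.

Δλ = -12.8″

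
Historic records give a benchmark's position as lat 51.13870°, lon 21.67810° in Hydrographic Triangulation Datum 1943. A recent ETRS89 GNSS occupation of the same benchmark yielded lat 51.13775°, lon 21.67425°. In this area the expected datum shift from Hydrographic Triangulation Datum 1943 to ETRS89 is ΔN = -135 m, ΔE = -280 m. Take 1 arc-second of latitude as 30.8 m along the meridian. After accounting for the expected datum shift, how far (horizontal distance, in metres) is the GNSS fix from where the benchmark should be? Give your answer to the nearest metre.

32 m

Observed coordinate differences: Δφ = -0.00095°, Δλ = -0.00385°.
Converting to metres (1° lat = 110880 m, cos φ = 0.627437): observed ΔN = -105.3 m, observed ΔE = -267.8 m.
Subtracting the expected shift leaves a residual of -105.3 − (-135) = 29.7 m north and -267.8 − (-280) = 12.2 m east.
Residual distance = √(29.7² + 12.2²) = 32.1 m.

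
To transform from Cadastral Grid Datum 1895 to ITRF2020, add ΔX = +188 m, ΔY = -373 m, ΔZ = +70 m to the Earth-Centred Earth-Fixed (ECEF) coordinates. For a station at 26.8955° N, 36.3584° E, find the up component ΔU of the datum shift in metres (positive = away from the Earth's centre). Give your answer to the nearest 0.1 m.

ΔU = -30.5 m

At φ = 26.8955°, λ = 36.3584°: sin φ = 0.452365, cos φ = 0.891833, sin λ = 0.592834, cos λ = 0.805324.
ΔU = cos φ cos λ·ΔX + cos φ sin λ·ΔY + sin φ·ΔZ = (0.891833)(0.805324)(188) + (0.891833)(0.592834)(-373) + (0.452365)(70) = -30.52 m.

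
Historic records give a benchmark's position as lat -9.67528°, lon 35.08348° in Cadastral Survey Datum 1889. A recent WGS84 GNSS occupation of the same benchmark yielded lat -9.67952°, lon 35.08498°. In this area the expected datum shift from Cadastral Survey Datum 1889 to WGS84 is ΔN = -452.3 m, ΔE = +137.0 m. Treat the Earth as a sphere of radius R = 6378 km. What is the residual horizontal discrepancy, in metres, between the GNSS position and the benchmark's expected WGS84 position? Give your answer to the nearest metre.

Observed coordinate differences: Δφ = -0.00424°, Δλ = +0.00150°.
Converting to metres (1° lat = 111317 m, cos φ = 0.985776): observed ΔN = -472.0 m, observed ΔE = 164.6 m.
Subtracting the expected shift leaves a residual of -472.0 − (-452.3) = -19.7 m north and 164.6 − (137.0) = 27.6 m east.
Residual distance = √((-19.7)² + 27.6²) = 33.9 m.

34 m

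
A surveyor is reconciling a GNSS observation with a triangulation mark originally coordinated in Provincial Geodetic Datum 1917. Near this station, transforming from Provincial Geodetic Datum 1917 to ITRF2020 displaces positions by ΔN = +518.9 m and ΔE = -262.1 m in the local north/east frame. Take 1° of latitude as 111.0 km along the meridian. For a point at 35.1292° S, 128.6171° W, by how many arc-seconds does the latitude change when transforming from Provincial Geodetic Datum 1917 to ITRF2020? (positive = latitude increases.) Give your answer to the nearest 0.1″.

Δφ = 16.8″

1° of latitude = 111.0 km, so Δφ = 518.9 / 111000 = 0.0046748° = 16.829″.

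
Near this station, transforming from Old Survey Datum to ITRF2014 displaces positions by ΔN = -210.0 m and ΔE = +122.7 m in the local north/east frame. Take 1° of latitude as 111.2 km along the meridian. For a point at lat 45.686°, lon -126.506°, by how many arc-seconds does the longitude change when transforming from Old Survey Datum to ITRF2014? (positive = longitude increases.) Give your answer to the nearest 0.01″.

At latitude 45.686°, cos φ = 0.698590.
1° of longitude at this latitude = 111.2 × cos φ = 77.68 km, so Δλ = 122.7 / 77683.2 = 0.0015795° = 5.686″.

Δλ = 5.69″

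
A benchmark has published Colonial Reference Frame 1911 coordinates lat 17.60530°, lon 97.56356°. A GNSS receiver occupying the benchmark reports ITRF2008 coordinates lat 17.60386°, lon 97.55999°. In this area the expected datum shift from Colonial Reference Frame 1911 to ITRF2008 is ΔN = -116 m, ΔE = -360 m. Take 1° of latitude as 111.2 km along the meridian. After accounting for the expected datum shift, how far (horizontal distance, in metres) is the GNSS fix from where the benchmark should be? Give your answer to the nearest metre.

48 m

Observed coordinate differences: Δφ = -0.00144°, Δλ = -0.00357°.
Converting to metres (1° lat = 111200 m, cos φ = 0.953163): observed ΔN = -160.1 m, observed ΔE = -378.4 m.
Subtracting the expected shift leaves a residual of -160.1 − (-116) = -44.1 m north and -378.4 − (-360) = -18.4 m east.
Residual distance = √((-44.1)² + (-18.4)²) = 47.8 m.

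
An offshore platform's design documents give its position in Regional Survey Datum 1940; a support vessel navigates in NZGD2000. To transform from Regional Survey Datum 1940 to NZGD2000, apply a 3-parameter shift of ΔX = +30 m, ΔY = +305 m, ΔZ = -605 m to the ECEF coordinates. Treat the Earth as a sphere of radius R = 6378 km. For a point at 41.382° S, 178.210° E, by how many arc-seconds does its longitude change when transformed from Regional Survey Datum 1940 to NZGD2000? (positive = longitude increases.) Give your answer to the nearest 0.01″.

Δλ = -13.18″

sin φ = -0.661076, cos φ = 0.750319, sin λ = 0.031236, cos λ = -0.999512.
East component: ΔE = −sin λ·ΔX + cos λ·ΔY = −(0.031236)(30) + (-0.999512)(305) = -305.79 m.
1° of latitude spans πR/180 = 111317 m; at latitude φ, 1° of longitude spans that × cos φ = 83523.3 m, so Δλ = -305.79 / 83523.3 × 3600 = -13.180″.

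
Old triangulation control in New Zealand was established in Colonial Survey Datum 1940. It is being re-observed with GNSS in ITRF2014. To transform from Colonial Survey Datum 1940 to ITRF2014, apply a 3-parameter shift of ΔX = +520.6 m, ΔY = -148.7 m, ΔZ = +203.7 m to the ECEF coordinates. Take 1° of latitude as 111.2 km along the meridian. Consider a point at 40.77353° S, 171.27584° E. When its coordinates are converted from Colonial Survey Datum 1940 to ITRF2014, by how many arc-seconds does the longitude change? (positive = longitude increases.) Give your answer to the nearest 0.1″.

Δλ = 2.9″

sin φ = -0.653071, cos φ = 0.757297, sin λ = 0.151678, cos λ = -0.988430.
East component: ΔE = −sin λ·ΔX + cos λ·ΔY = −(0.151678)(520.6) + (-0.988430)(-148.7) = 68.02 m.
1° of latitude spans 111200 m; at latitude φ, 1° of longitude spans that × cos φ = 84211.4 m, so Δλ = 68.02 / 84211.4 × 3600 = 2.908″.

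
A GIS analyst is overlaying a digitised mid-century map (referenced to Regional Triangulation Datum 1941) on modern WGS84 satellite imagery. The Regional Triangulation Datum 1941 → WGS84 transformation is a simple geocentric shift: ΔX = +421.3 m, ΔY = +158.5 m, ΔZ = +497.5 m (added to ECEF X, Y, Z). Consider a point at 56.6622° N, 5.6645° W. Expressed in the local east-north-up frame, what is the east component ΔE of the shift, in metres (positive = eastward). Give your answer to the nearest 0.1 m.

The local east axis at (φ, λ) is (−sin λ, cos λ, 0), so ΔE = −sin(-5.6645°)·421.3 + cos(-5.6645°)·158.5 = 199.31 m.

ΔE = 199.3 m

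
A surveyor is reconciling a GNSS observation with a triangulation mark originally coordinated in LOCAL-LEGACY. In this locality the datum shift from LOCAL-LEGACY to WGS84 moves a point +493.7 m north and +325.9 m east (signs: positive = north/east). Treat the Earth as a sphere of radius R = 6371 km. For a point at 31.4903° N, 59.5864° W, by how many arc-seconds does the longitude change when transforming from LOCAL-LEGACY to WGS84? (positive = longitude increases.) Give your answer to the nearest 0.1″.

Δλ = 12.4″

At latitude 31.4903°, cos φ = 0.852729.
One radian of longitude at latitude φ spans R cos φ, so Δλ = ΔE / (R cos φ) = 325.9 / (6371000 × 0.852729) = 5.9988e-05 rad = 12.373″.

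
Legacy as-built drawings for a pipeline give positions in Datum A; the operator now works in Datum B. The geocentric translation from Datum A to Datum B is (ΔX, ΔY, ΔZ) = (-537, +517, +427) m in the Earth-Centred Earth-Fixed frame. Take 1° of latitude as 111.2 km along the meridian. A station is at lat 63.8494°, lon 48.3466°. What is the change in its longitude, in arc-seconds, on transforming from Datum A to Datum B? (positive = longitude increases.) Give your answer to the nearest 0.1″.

sin φ = 0.897639, cos φ = 0.440732, sin λ = 0.747179, cos λ = 0.664623.
East component: ΔE = −sin λ·ΔX + cos λ·ΔY = −(0.747179)(-537) + (0.664623)(517) = 744.85 m.
1° of latitude spans 111200 m; at latitude φ, 1° of longitude spans that × cos φ = 49009.4 m, so Δλ = 744.85 / 49009.4 × 3600 = 54.713″.

Δλ = 54.7″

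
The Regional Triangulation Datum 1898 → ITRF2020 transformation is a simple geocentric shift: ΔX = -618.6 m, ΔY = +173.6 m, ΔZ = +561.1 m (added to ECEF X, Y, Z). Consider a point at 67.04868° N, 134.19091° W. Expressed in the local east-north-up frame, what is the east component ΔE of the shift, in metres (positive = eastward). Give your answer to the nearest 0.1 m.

ΔE = -564.6 m

The local east axis at (φ, λ) is (−sin λ, cos λ, 0), so ΔE = −sin(-134.19091°)·(-618.6) + cos(-134.19091°)·173.6 = -564.56 m.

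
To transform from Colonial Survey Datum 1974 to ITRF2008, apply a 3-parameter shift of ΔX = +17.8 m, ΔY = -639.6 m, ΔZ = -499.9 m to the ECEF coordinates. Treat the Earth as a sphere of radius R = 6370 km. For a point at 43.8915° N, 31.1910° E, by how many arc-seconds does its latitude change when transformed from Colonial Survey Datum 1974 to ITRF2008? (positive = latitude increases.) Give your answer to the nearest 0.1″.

sin φ = 0.693295, cos φ = 0.720654, sin λ = 0.517893, cos λ = 0.855446.
North component: ΔN = −sin φ cos λ·ΔX − sin φ sin λ·ΔY + cos φ·ΔZ = −(0.693295)(0.855446)(17.8) − (0.693295)(0.517893)(-639.6) + (0.720654)(-499.9) = -141.16 m.
1° of latitude spans πR/180 = 111177 m, so Δφ = -141.16 / 111177 × 3600 = -4.571″.

Δφ = -4.6″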